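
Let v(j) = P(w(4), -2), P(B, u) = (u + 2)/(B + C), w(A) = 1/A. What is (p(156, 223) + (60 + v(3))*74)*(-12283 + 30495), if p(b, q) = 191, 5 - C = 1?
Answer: 84339772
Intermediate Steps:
C = 4 (C = 5 - 1*1 = 5 - 1 = 4)
P(B, u) = (2 + u)/(4 + B) (P(B, u) = (u + 2)/(B + 4) = (2 + u)/(4 + B))
v(j) = 0 (v(j) = (2 - 2)/(4 + 1/4) = 0/(4 + 1/4) = 0/(17/4) = (4/17)*0 = 0)
(p(156, 223) + (60 + v(3))*74)*(-12283 + 30495) = (191 + (60 + 0)*74)*(-12283 + 30495) = (191 + 60*74)*18212 = (191 + 4440)*18212 = 4631*18212 = 84339772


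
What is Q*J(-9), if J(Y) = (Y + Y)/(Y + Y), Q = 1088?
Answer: 1088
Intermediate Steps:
J(Y) = 1 (J(Y) = (2*Y)/((2*Y)) = (2*Y)*(1/(2*Y)) = 1)
Q*J(-9) = 1088*1 = 1088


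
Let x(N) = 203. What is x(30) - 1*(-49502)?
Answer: 49705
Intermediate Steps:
x(30) - 1*(-49502) = 203 - 1*(-49502) = 203 + 49502 = 49705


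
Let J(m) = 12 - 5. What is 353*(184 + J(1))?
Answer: 67423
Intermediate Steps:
J(m) = 7
353*(184 + J(1)) = 353*(184 + 7) = 353*191 = 67423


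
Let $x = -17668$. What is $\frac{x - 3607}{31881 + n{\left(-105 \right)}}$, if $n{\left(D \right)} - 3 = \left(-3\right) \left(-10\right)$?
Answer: $- \frac{21275}{31914} \approx -0.66664$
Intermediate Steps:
$n{\left(D \right)} = 33$ ($n{\left(D \right)} = 3 - -30 = 3 + 30 = 33$)
$\frac{x - 3607}{31881 + n{\left(-105 \right)}} = \frac{-17668 - 3607}{31881 + 33} = - \frac{21275}{31914}$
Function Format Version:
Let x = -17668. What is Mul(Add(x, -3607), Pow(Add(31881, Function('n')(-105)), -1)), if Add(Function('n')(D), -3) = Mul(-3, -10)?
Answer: Rational(-21275, 31914) ≈ -0.66664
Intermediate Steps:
Function('n')(D) = 33 (Function('n')(D) = Add(3, Mul(-3, -10)) = Add(3, 30) = 33)
Mul(Add(x, -3607), Pow(Add(31881, Function('n')(-105)), -1)) = Mul(Add(-17668, -3607), Pow(Add(31881, 33), -1)) = Mul(-21275, Pow(31914, -1)) = Mul(-21275, Rational(1, 31914)) = Rational(-21275, 31914)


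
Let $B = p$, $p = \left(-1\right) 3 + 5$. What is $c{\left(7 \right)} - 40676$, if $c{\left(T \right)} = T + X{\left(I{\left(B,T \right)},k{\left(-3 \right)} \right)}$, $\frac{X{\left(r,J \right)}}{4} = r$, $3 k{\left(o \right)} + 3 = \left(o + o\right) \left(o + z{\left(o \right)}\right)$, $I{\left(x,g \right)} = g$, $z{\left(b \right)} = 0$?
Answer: $-40641$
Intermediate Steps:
$p = 2$ ($p = -3 + 5 = 2$)
$B = 2$
$k{\left(o \right)} = -1 + \frac{2 o^{2}}{3}$ ($k{\left(o \right)} = -1 + \frac{\left(o + o\right) \left(o + 0\right)}{3} = -1 + \frac{2 o o}{3} = -1 + \frac{2 o^{2}}{3}$)
$X{\left(r,J \right)} = 4 r$
$c{\left(T \right)} = 5 T$ ($c{\left(T \right)} = T + 4 T = 5 T$)
$c{\left(7 \right)} - 40676 = 5 \cdot 7 - 40676 = 35 - 40676 = -40641$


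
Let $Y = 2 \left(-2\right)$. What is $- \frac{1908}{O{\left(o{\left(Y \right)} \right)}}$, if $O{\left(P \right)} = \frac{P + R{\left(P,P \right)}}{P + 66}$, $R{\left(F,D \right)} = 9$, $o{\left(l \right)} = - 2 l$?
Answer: $- \frac{141192}{17} \approx -8305.4$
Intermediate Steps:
$Y = -4$
$O{\left(P \right)} = \frac{9 + P}{66 + P}$ ($O{\left(P \right)} = \frac{P + 9}{P + 66} = \frac{9 + P}{66 + P}$)
$- \frac{1908}{O{\left(o{\left(Y \right)} \right)}} = - \frac{1908}{\frac{1}{66 - -8} \left(9 - -8\right)} = - \frac{1908}{\frac{1}{66 + 8} \left(9 + 8\right)} = - \frac{1908}{\frac{1}{74} \cdot 17} = - \frac{1908}{\frac{17}{74}} = \left(-1908\right) \frac{74}{17} = - \frac{141192}{17}$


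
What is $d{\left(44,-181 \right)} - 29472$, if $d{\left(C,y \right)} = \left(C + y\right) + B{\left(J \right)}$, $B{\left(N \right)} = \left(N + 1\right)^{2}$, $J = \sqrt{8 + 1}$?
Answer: $-29593$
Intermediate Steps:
$J = 3$ ($J = \sqrt{9} = 3$)
$B{\left(N \right)} = \left(1 + N\right)^{2}$
$d{\left(C,y \right)} = 16 + C + y$ ($d{\left(C,y \right)} = \left(C + y\right) + \left(1 + 3\right)^{2} = \left(C + y\right) + 4^{2} = \left(C + y\right) + 16 = 16 + C + y$)
$d{\left(44,-181 \right)} - 29472 = \left(16 + 44 - 181\right) - 29472 = -121 - 29472 = -29593$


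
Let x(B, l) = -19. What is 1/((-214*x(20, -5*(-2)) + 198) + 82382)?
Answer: 1/86646 ≈ 1.1541e-5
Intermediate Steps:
1/((-214*x(20, -5*(-2)) + 198) + 82382) = 1/((-214*(-19) + 198) + 82382) = 1/((4066 + 198) + 82382) = 1/(4264 + 82382) = 1/86646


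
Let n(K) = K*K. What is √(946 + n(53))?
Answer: √3755 ≈ 61.278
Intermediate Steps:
n(K) = K²
√(946 + n(53)) = √(946 + 53²) = √(946 + 2809) = √3755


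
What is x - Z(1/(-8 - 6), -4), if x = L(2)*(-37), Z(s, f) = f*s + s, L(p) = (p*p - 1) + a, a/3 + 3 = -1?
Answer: 4659/14 ≈ 332.79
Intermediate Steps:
a = -12 (a = -9 + 3*(-1) = -9 - 3 = -12)
L(p) = -13 + p² (L(p) = (p*p - 1) - 12 = (p² - 1) - 12 = (-1 + p²) - 12 = -13 + p²)
Z(s, f) = s + f*s
x = 333 (x = (-13 + 2²)*(-37) = (-13 + 4)*(-37) = -9*(-37) = 333)
x - Z(1/(-8 - 6), -4) = 333 - (1 - 4)/(-8 - 6) = 333 - (-3)/(-14) = 333 - (-1)*(-3)/14 = 333 - 1*3/14 = 333 - 3/14 = 4659/14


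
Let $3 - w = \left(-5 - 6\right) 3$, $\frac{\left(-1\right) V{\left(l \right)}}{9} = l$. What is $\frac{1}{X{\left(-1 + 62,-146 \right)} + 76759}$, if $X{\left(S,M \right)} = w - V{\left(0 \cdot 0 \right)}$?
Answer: $\frac{1}{76795} \approx 1.3022 \cdot 10^{-5}$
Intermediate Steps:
$V{\left(l \right)} = - 9 l$
$w = 36$ ($w = 3 - \left(-5 - 6\right) 3 = 3 - \left(-11\right) 3 = 3 - -33 = 3 + 33 = 36$)
$X{\left(S,M \right)} = 36$ ($X{\left(S,M \right)} = 36 - - 9 \cdot 0 \cdot 0 = 36 - \left(-9\right) 0 = 36 - 0 = 36 + 0 = 36$)
$\frac{1}{X{\left(-1 + 62,-146 \right)} + 76759} = \frac{1}{36 + 76759} = \frac{1}{76795}$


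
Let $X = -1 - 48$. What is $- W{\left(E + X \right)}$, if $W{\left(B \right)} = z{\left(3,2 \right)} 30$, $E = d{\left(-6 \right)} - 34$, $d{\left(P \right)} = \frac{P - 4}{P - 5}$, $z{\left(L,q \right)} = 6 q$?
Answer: $-360$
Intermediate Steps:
$X = -49$ ($X = -1 - 48 = -49$)
$d{\left(P \right)} = \frac{-4 + P}{-5 + P}$
$E = - \frac{364}{11}$ ($E = \frac{-4 - 6}{-5 - 6} - 34 = \frac{1}{-11} \left(-10\right) - 34 = \left(- \frac{1}{11}\right) \left(-10\right) - 34 = \frac{10}{11} - 34 = - \frac{364}{11} \approx -33.091$)
$W{\left(B \right)} = 360$ ($W{\left(B \right)} = 6 \cdot 2 \cdot 30 = 12 \cdot 30 = 360$)
$- W{\left(E + X \right)} = \left(-1\right) 360 = -360$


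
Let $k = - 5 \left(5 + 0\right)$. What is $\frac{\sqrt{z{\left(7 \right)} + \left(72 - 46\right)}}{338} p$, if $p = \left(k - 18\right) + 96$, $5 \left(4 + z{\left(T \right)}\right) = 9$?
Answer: $\frac{53 \sqrt{595}}{1690} \approx 0.76498$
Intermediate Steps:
$z{\left(T \right)} = - \frac{11}{5}$ ($z{\left(T \right)} = -4 + \frac{1}{5} \cdot 9 = -4 + \frac{9}{5} = - \frac{11}{5}$)
$k = -25$ ($k = \left(-5\right) 5 = -25$)
$p = 53$ ($p = \left(-25 - 18\right) + 96 = -43 + 96 = 53$)
$\frac{\sqrt{z{\left(7 \right)} + \left(72 - 46\right)}}{338} p = \frac{\sqrt{- \frac{11}{5} + \left(72 - 46\right)}}{338} \cdot 53 = \sqrt{- \frac{11}{5} + 26} \cdot \frac{1}{338} \cdot 53 = \sqrt{\frac{119}{5}} \cdot \frac{1}{338} \cdot 53 = \frac{\sqrt{595}}{5} \cdot \frac{1}{338} \cdot 53 = \frac{\sqrt{595}}{1690} \cdot 53 = \frac{53 \sqrt{595}}{1690}$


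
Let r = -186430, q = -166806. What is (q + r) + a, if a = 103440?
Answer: -249796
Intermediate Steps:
(q + r) + a = (-166806 - 186430) + 103440 = -353236 + 103440 = -249796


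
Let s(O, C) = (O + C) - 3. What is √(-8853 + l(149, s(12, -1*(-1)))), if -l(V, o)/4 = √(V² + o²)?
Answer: √(-8853 - 4*√22301) ≈ 97.213*I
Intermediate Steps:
s(O, C) = -3 + C + O (s(O, C) = (C + O) - 3 = -3 + C + O)
l(V, o) = -4*√(V² + o²)
√(-8853 + l(149, s(12, -1*(-1)))) = √(-8853 - 4*√(149² + (-3 - 1*(-1) + 12)²)) = √(-8853 - 4*√(22201 + (-3 + 1 + 12)²)) = √(-8853 - 4*√(22201 + 10²)) = √(-8853 - 4*√(22201 + 100)) = √(-8853 - 4*√22301)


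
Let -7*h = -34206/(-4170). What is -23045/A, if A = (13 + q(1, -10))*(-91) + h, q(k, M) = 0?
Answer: 112113925/5760996 ≈ 19.461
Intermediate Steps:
h = -5701/4865 (h = -(-34206)/(7*(-4170)) = -(-34206)*(-1)/(7*4170) = -1/7*5701/695 = -5701/4865 ≈ -1.1718)
A = -5760996/4865 (A = (13 + 0)*(-91) - 5701/4865 = 13*(-91) - 5701/4865 = -1183 - 5701/4865 = -5760996/4865 ≈ -1184.2)
-23045/A = -23045/(-5760996/4865) = -23045*(-4865/5760996) = 112113925/5760996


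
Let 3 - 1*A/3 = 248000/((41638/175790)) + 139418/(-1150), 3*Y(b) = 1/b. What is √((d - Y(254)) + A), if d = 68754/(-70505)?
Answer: I*√2078504748955098262557907837848906/25725426845970 ≈ 1772.2*I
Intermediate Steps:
d = -68754/70505 (d = 68754*(-1/70505) = -68754/70505 ≈ -0.97516)
Y(b) = 1/(3*b)
A = -37597019446662/11970925 (A = 9 - 3*(248000/((41638/175790)) + 139418/(-1150)) = 9 - 3*(248000/((41638*(1/175790))) + 139418*(-1/1150)) = 9 - 3*(248000/(20819/87895) - 69709/575) = 9 - 3*(248000*(87895/20819) - 69709/575) = 9 - 3*(21797960000/20819 - 69709/575) = 9 - 3*12532375728329/11970925 = 9 - 37597127184987/11970925 = -37597019446662/11970925 ≈ -3.1407e+6)
√((d - Y(254)) + A) = √((-68754/70505 - 1/(3*254)) - 37597019446662/11970925) = √((-68754/70505 - 1*1/762) - 37597019446662/11970925) = √((-68754/70505 - 1/762) - 37597019446662/11970925) = √(-52461053/53724810 - 37597019446662/11970925) = √(-403978670869110393649/128627134229850) = I*√2078504748955098262557907837848906/25725426845970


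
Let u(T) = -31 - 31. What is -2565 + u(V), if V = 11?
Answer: -2627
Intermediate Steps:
u(T) = -62
-2565 + u(V) = -2565 - 62 = -2627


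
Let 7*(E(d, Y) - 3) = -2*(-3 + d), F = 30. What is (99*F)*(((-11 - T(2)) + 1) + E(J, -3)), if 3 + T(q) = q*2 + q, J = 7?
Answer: -231660/7 ≈ -33094.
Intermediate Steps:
T(q) = -3 + 3*q (T(q) = -3 + (q*2 + q) = -3 + (2*q + q) = -3 + 3*q)
E(d, Y) = 27/7 - 2*d/7 (E(d, Y) = 3 + (-2*(-3 + d))/7 = 3 + (6 - 2*d)/7 = 3 + (6/7 - 2*d/7) = 27/7 - 2*d/7)
(99*F)*(((-11 - T(2)) + 1) + E(J, -3)) = (99*30)*(((-11 - (-3 + 3*2)) + 1) + (27/7 - 2/7*7)) = 2970*(((-11 - (-3 + 6)) + 1) + (27/7 - 2)) = 2970*(((-11 - 1*3) + 1) + 13/7) = 2970*(((-11 - 3) + 1) + 13/7) = 2970*((-14 + 1) + 13/7) = 2970*(-13 + 13/7) = 2970*(-78/7) = -231660/7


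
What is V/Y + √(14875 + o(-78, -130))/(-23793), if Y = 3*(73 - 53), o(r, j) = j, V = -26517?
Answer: -8839/20 - √14745/23793 ≈ -441.96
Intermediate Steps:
Y = 60 (Y = 3*20 = 60)
V/Y + √(14875 + o(-78, -130))/(-23793) = -26517/60 + √(14875 - 130)/(-23793) = -26517*1/60 + √14745*(-1/23793) = -8839/20 - √14745/23793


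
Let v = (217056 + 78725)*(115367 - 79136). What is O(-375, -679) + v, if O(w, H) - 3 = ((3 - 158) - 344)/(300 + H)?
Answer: 4061531296405/379 ≈ 1.0716e+10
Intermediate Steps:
O(w, H) = 3 - 499/(300 + H) (O(w, H) = 3 + ((3 - 158) - 344)/(300 + H) = 3 + (-155 - 344)/(300 + H) = 3 - 499/(300 + H))
v = 10716441411 (v = 295781*36231 = 10716441411)
O(-375, -679) + v = (401 + 3*(-679))/(300 - 679) + 10716441411 = (401 - 2037)/(-379) + 10716441411 = -1/379*(-1636) + 10716441411 = 1636/379 + 10716441411 = 4061531296405/379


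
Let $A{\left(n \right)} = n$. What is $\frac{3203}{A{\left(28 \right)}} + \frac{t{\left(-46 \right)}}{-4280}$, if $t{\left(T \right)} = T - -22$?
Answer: $\frac{1713689}{14980} \approx 114.4$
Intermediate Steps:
$t{\left(T \right)} = 22 + T$ ($t{\left(T \right)} = T + 22 = 22 + T$)
$\frac{3203}{A{\left(28 \right)}} + \frac{t{\left(-46 \right)}}{-4280} = \frac{3203}{28} + \frac{22 - 46}{-4280} = 3203 \cdot \frac{1}{28} - - \frac{3}{535} = \frac{3203}{28} + \frac{3}{535} = \frac{1713689}{14980}$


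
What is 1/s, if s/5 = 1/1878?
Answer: 1878/5 ≈ 375.60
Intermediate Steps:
s = 5/1878 ≈ 0.0026624
1/s = 1/(5/1878) = 1878/5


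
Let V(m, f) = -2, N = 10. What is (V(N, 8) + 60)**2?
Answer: 3364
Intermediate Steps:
(V(N, 8) + 60)**2 = (-2 + 60)**2 = 58**2 = 3364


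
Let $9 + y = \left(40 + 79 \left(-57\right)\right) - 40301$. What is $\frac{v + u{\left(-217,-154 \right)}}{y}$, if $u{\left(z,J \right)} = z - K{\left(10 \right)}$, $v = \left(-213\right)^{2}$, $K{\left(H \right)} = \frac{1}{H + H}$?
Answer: $- \frac{903039}{895460} \approx -1.0085$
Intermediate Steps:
$K{\left(H \right)} = \frac{1}{2 H}$
$v = 45369$
$u{\left(z,J \right)} = - \frac{1}{20} + z$ ($u{\left(z,J \right)} = z - \frac{1}{2 \cdot 10} = z - \frac{1}{2} \cdot \frac{1}{10} = z - \frac{1}{20} = - \frac{1}{20} + z$)
$y = -44773$ ($y = -9 + \left(\left(40 + 79 \left(-57\right)\right) - 40301\right) = -9 + \left(\left(40 - 4503\right) - 40301\right) = -9 - 44764 = -44773$)
$\frac{v + u{\left(-217,-154 \right)}}{y} = \frac{45369 - \frac{4341}{20}}{-44773} = \left(45369 - \frac{4341}{20}\right) \left(- \frac{1}{44773}\right) = \frac{903039}{20} \left(- \frac{1}{44773}\right) = - \frac{903039}{895460}$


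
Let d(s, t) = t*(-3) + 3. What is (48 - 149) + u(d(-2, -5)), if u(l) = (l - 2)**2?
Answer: 155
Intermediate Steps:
d(s, t) = 3 - 3*t (d(s, t) = -3*t + 3 = 3 - 3*t)
u(l) = (-2 + l)**2
(48 - 149) + u(d(-2, -5)) = (48 - 149) + (-2 + (3 - 3*(-5)))**2 = -101 + (-2 + (3 + 15))**2 = -101 + (-2 + 18)**2 = -101 + 16**2 = -101 + 256 = 155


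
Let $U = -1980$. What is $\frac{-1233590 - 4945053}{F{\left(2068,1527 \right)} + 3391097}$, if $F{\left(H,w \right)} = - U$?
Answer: $- \frac{6178643}{3393077} \approx -1.821$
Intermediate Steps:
$F{\left(H,w \right)} = 1980$ ($F{\left(H,w \right)} = \left(-1\right) \left(-1980\right) = 1980$)
$\frac{-1233590 - 4945053}{F{\left(2068,1527 \right)} + 3391097} = \frac{-1233590 - 4945053}{1980 + 3391097} = - \frac{6178643}{3393077}$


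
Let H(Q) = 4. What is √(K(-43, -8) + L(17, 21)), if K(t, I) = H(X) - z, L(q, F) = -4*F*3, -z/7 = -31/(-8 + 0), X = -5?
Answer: I*√3534/4 ≈ 14.862*I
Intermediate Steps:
z = -217/8 (z = -(-217)/(-8 + 0) = -(-217)/(-8) = -(-217)*(-1)/8 = -7*31/8 = -217/8 ≈ -27.125)
L(q, F) = -12*F
K(t, I) = 249/8 (K(t, I) = 4 - 1*(-217/8) = 4 + 217/8 = 249/8)
√(K(-43, -8) + L(17, 21)) = √(249/8 - 12*21) = √(249/8 - 252) = √(-1767/8) = I*√3534/4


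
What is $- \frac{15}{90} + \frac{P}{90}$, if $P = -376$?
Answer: $- \frac{391}{90} \approx -4.3444$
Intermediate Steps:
$- \frac{15}{90} + \frac{P}{90} = - \frac{15}{90} - \frac{376}{90} = \left(-15\right) \frac{1}{90} - \frac{188}{45} = - \frac{1}{6} - \frac{188}{45} = - \frac{391}{90}$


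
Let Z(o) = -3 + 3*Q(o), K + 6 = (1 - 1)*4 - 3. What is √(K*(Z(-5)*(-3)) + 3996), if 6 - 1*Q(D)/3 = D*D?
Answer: 3*I*√78 ≈ 26.495*I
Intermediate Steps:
K = -9 (K = -6 + ((1 - 1)*4 - 3) = -6 + (0*4 - 3) = -6 + (0 - 3) = -6 - 3 = -9)
Q(D) = 18 - 3*D² (Q(D) = 18 - 3*D*D = 18 - 3*D²)
Z(o) = 51 - 9*o² (Z(o) = -3 + 3*(18 - 3*o²) = -3 + (54 - 9*o²) = 51 - 9*o²)
√(K*(Z(-5)*(-3)) + 3996) = √(-9*(51 - 9*(-5)²)*(-3) + 3996) = √(-9*(51 - 9*25)*(-3) + 3996) = √(-9*(51 - 225)*(-3) + 3996) = √(-(-1566)*(-3) + 3996) = √(-9*522 + 3996) = √(-4698 + 3996) = √(-702) = 3*I*√78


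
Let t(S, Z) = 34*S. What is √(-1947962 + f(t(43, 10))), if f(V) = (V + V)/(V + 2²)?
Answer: 2*I*√261654370843/733 ≈ 1395.7*I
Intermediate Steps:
f(V) = 2*V/(4 + V) (f(V) = (2*V)/(V + 4) = (2*V)/(4 + V) = 2*V/(4 + V))
√(-1947962 + f(t(43, 10))) = √(-1947962 + 2*(34*43)/(4 + 34*43)) = √(-1947962 + 2*1462/(4 + 1462)) = √(-1947962 + 2*1462/1466) = √(-1947962 + 2*1462*(1/1466)) = √(-1947962 + 1462/733) = √(-1427854684/733) = 2*I*√261654370843/733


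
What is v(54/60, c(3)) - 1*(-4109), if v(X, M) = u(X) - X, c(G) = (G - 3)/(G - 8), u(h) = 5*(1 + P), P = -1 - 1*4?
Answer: 40881/10 ≈ 4088.1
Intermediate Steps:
P = -5 (P = -1 - 4 = -5)
u(h) = -20 (u(h) = 5*(1 - 5) = 5*(-4) = -20)
c(G) = (-3 + G)/(-8 + G)
v(X, M) = -20 - X
v(54/60, c(3)) - 1*(-4109) = (-20 - 54/60) - 1*(-4109) = (-20 - 54/60) + 4109 = (-20 - 1*9/10) + 4109 = (-20 - 9/10) + 4109 = -209/10 + 4109 = 40881/10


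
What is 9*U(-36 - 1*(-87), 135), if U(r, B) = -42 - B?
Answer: -1593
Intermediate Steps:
9*U(-36 - 1*(-87), 135) = 9*(-42 - 1*135) = 9*(-42 - 135) = 9*(-177) = -1593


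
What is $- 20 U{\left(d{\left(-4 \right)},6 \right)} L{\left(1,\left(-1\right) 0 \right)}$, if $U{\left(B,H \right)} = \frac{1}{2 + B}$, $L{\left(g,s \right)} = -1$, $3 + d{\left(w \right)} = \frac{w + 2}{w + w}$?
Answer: $- \frac{80}{3} \approx -26.667$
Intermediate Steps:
$d{\left(w \right)} = -3 + \frac{2 + w}{2 w}$ ($d{\left(w \right)} = -3 + \frac{w + 2}{w + w} = -3 + \frac{2 + w}{2 w}$)
$- 20 U{\left(d{\left(-4 \right)},6 \right)} L{\left(1,\left(-1\right) 0 \right)} = - \frac{20}{2 - \left(\frac{5}{2} - \frac{1}{-4}\right)} \left(-1\right) = - \frac{20}{2 - \frac{11}{4}} \left(-1\right) = - \frac{20}{- \frac{3}{4}} \left(-1\right) = \left(-20\right) \left(- \frac{4}{3}\right) \left(-1\right) = \frac{80}{3} \left(-1\right) = - \frac{80}{3}$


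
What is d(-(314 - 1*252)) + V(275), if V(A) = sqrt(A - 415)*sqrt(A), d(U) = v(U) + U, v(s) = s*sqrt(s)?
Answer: -62 - 62*I*sqrt(62) + 10*I*sqrt(385) ≈ -62.0 - 291.97*I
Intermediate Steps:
v(s) = s**(3/2)
d(U) = U + U**(3/2) (d(U) = U**(3/2) + U = U + U**(3/2))
V(A) = sqrt(A)*sqrt(-415 + A) (V(A) = sqrt(-415 + A)*sqrt(A) = sqrt(A)*sqrt(-415 + A))
d(-(314 - 1*252)) + V(275) = (-(314 - 1*252) + (-(314 - 1*252))**(3/2)) + sqrt(275)*sqrt(-415 + 275) = (-(314 - 252) + (-(314 - 252))**(3/2)) + (5*sqrt(11))*sqrt(-140) = (-1*62 + (-1*62)**(3/2)) + (5*sqrt(11))*(2*I*sqrt(35)) = (-62 + (-62)**(3/2)) + 10*I*sqrt(385) = (-62 - 62*I*sqrt(62)) + 10*I*sqrt(385) = -62 - 62*I*sqrt(62) + 10*I*sqrt(385)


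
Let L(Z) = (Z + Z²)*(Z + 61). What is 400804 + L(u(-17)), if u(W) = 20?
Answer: 434824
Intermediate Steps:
L(Z) = (61 + Z)*(Z + Z²) (L(Z) = (Z + Z²)*(61 + Z) = (61 + Z)*(Z + Z²))
400804 + L(u(-17)) = 400804 + 20*(61 + 20² + 62*20) = 400804 + 20*(61 + 400 + 1240) = 400804 + 20*1701 = 400804 + 34020 = 434824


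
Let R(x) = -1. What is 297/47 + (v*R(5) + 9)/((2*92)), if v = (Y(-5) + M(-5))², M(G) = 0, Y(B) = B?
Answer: 6737/1081 ≈ 6.2322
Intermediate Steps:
v = 25 (v = (-5 + 0)² = (-5)² = 25)
297/47 + (v*R(5) + 9)/((2*92)) = 297/47 + (25*(-1) + 9)/((2*92)) = 297*(1/47) + (-25 + 9)/184 = 297/47 - 16*1/184 = 297/47 - 2/23 = 6737/1081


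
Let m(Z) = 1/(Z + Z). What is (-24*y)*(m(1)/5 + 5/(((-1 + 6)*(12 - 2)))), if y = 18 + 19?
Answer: -888/5 ≈ -177.60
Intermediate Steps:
m(Z) = 1/(2*Z)
y = 37
(-24*y)*(m(1)/5 + 5/(((-1 + 6)*(12 - 2)))) = (-24*37)*(((1/2)/1)/5 + 5/(((-1 + 6)*(12 - 2)))) = -888*(((1/2)*1)*(1/5) + 5/((5*10))) = -888*((1/2)*(1/5) + 5/50) = -888*(1/10 + 5*(1/50)) = -888*(1/10 + 1/10) = -888*1/5 = -888/5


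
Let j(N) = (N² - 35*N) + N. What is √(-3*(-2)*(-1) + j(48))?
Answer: 3*√74 ≈ 25.807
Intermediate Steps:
j(N) = N² - 34*N
√(-3*(-2)*(-1) + j(48)) = √(-3*(-2)*(-1) + 48*(-34 + 48)) = √(6*(-1) + 48*14) = √(-6 + 672) = √666 = 3*√74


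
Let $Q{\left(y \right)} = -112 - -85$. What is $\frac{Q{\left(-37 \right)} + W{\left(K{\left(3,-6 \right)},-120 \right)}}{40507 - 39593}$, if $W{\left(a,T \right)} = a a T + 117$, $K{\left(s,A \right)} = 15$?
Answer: $- \frac{13455}{457} \approx -29.442$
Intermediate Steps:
$Q{\left(y \right)} = -27$ ($Q{\left(y \right)} = -112 + 85 = -27$)
$W{\left(a,T \right)} = 117 + T a^{2}$ ($W{\left(a,T \right)} = a^{2} T + 117 = T a^{2} + 117 = 117 + T a^{2}$)
$\frac{Q{\left(-37 \right)} + W{\left(K{\left(3,-6 \right)},-120 \right)}}{40507 - 39593} = \frac{-27 + \left(117 - 120 \cdot 15^{2}\right)}{40507 - 39593} = \frac{-27 + \left(117 - 27000\right)}{914} = \left(-27 + \left(117 - 27000\right)\right) \frac{1}{914} = \left(-27 - 26883\right) \frac{1}{914} = \left(-26910\right) \frac{1}{914} = - \frac{13455}{457}$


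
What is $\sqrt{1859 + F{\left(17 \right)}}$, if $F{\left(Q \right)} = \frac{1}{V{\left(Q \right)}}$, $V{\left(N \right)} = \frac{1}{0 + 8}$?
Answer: $\sqrt{1867} \approx 43.209$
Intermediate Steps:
$V{\left(N \right)} = \frac{1}{8}$
$F{\left(Q \right)} = 8$ ($F{\left(Q \right)} = \frac{1}{\frac{1}{8}} = 8$)
$\sqrt{1859 + F{\left(17 \right)}} = \sqrt{1859 + 8} = \sqrt{1867}$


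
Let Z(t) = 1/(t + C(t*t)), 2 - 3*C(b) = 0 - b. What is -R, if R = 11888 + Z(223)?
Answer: -199718401/16800 ≈ -11888.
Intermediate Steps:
C(b) = 2/3 + b/3 (C(b) = 2/3 - (0 - b)/3 = 2/3 - (-1)*b/3 = 2/3 + b/3)
Z(t) = 1/(2/3 + t + t**2/3) (Z(t) = 1/(t + (2/3 + (t*t)/3)) = 1/(t + (2/3 + t**2/3)) = 1/(2/3 + t + t**2/3))
R = 199718401/16800 (R = 11888 + 3/(2 + 223**2 + 3*223) = 11888 + 3/(2 + 49729 + 669) = 11888 + 3/50400 = 11888 + 3*(1/50400) = 11888 + 1/16800 = 199718401/16800 ≈ 11888.)
-R = -1*199718401/16800 = -199718401/16800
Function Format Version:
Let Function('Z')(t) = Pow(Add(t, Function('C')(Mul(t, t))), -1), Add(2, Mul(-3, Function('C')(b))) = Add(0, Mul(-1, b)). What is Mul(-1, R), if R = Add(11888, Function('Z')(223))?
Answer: Rational(-199718401, 16800) ≈ -11888.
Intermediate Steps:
Function('C')(b) = Add(Rational(2, 3), Mul(Rational(1, 3), b)) (Function('C')(b) = Add(Rational(2, 3), Mul(Rational(-1, 3), Add(0, Mul(-1, b)))) = Add(Rational(2, 3), Mul(Rational(-1, 3), Mul(-1, b))) = Add(Rational(2, 3), Mul(Rational(1, 3), b)))
Function('Z')(t) = Pow(Add(Rational(2, 3), t, Mul(Rational(1, 3), Pow(t, 2))), -1) (Function('Z')(t) = Pow(Add(t, Add(Rational(2, 3), Mul(Rational(1, 3), Mul(t, t)))), -1) = Pow(Add(t, Add(Rational(2, 3), Mul(Rational(1, 3), Pow(t, 2)))), -1) = Pow(Add(Rational(2, 3), t, Mul(Rational(1, 3), Pow(t, 2))), -1))
R = Rational(199718401, 16800) (R = Add(11888, Mul(3, Pow(Add(2, Pow(223, 2), Mul(3, 223)), -1))) = Add(11888, Mul(3, Pow(Add(2, 49729, 669), -1))) = Add(11888, Mul(3, Pow(50400, -1))) = Add(11888, Mul(3, Rational(1, 50400))) = Add(11888, Rational(1, 16800)) = Rational(199718401, 16800) ≈ 11888.)
Mul(-1, R) = Mul(-1, Rational(199718401, 16800)) = Rational(-199718401, 16800)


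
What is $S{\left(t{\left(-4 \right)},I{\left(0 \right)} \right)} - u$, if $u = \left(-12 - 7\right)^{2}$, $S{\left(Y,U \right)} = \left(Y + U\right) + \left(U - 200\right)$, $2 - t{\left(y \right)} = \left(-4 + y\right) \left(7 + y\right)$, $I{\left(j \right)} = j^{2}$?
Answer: $-535$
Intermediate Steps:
$t{\left(y \right)} = 2 - \left(-4 + y\right) \left(7 + y\right)$
$S{\left(Y,U \right)} = -200 + Y + 2 U$ ($S{\left(Y,U \right)} = \left(U + Y\right) + \left(-200 + U\right) = -200 + Y + 2 U$)
$u = 361$ ($u = \left(-19\right)^{2} = 361$)
$S{\left(t{\left(-4 \right)},I{\left(0 \right)} \right)} - u = \left(-200 - -26 + 2 \cdot 0^{2}\right) - 361 = \left(-200 + \left(30 - 16 + 12\right) + 2 \cdot 0\right) - 361 = \left(-200 + \left(30 - 16 + 12\right) + 0\right) - 361 = \left(-200 + 26 + 0\right) - 361 = -174 - 361 = -535$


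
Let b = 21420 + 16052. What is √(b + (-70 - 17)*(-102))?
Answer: √46346 ≈ 215.28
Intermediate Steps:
b = 37472
√(b + (-70 - 17)*(-102)) = √(37472 + (-70 - 17)*(-102)) = √(37472 - 87*(-102)) = √(37472 + 8874) = √46346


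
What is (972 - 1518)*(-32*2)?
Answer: 34944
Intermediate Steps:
(972 - 1518)*(-32*2) = -546*(-64) = 34944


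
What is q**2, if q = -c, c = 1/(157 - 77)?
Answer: 1/6400 ≈ 0.00015625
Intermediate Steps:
c = 1/80 ≈ 0.012500
q = -1/80 (q = -1*1/80 = -1/80 ≈ -0.012500)
q**2 = (-1/80)**2 = 1/6400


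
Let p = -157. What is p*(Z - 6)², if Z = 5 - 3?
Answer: -2512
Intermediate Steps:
Z = 2
p*(Z - 6)² = -157*(2 - 6)² = -157*(-4)² = -157*16 = -2512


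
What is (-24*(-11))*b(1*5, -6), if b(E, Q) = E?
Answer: 1320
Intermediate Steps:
(-24*(-11))*b(1*5, -6) = (-24*(-11))*(1*5) = 264*5 = 1320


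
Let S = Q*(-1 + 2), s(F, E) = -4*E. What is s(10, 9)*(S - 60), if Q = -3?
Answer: 2268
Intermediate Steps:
S = -3 (S = -3*(-1 + 2) = -3*1 = -3)
s(10, 9)*(S - 60) = (-4*9)*(-3 - 60) = -36*(-63) = 2268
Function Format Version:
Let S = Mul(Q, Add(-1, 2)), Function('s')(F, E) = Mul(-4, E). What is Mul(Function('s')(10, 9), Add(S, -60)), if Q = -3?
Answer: 2268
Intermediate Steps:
S = -3 (S = Mul(-3, Add(-1, 2)) = Mul(-3, 1) = -3)
Mul(Function('s')(10, 9), Add(S, -60)) = Mul(Mul(-4, 9), Add(-3, -60)) = Mul(-36, -63) = 2268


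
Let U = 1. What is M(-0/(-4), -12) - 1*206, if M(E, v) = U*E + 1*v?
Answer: -218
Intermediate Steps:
M(E, v) = E + v (M(E, v) = 1*E + 1*v = E + v)
M(-0/(-4), -12) - 1*206 = (-0/(-4) - 12) - 1*206 = (-0*(-1)/4 - 12) - 206 = (-5*0 - 12) - 206 = (0 - 12) - 206 = -12 - 206 = -218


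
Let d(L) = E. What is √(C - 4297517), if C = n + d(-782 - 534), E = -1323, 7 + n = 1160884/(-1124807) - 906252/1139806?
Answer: I*√1766485513077603522752457530741/641030883721 ≈ 2073.4*I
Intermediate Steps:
n = -5658486756981/641030883721 (n = -7 + (1160884/(-1124807) - 906252/1139806) = -7 + (1160884*(-1/1124807) - 906252*1/1139806) = -7 + (-1160884/1124807 - 453126/569903) = -7 - 1171270570934/641030883721 = -5658486756981/641030883721 ≈ -8.8272)
d(L) = -1323
C = -853742345919864/641030883721 (C = -5658486756981/641030883721 - 1323 = -853742345919864/641030883721 ≈ -1331.8)
√(C - 4297517) = √(-853742345919864/641030883721 - 4297517) = √(-2755694862661940621/641030883721) = I*√1766485513077603522752457530741/641030883721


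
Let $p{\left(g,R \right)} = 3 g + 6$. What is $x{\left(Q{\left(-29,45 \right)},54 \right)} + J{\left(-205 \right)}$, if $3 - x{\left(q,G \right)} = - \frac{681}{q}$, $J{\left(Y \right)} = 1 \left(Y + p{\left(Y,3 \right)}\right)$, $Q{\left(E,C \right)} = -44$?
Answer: $- \frac{36365}{44} \approx -826.48$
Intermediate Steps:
$p{\left(g,R \right)} = 6 + 3 g$
$J{\left(Y \right)} = 6 + 4 Y$ ($J{\left(Y \right)} = 1 \left(Y + \left(6 + 3 Y\right)\right) = 1 \left(6 + 4 Y\right) = 6 + 4 Y$)
$x{\left(q,G \right)} = 3 + \frac{681}{q}$ ($x{\left(q,G \right)} = 3 - - \frac{681}{q} = 3 + \frac{681}{q}$)
$x{\left(Q{\left(-29,45 \right)},54 \right)} + J{\left(-205 \right)} = \left(3 + \frac{681}{-44}\right) + \left(6 + 4 \left(-205\right)\right) = \left(3 + 681 \left(- \frac{1}{44}\right)\right) + \left(6 - 820\right) = \left(3 - \frac{681}{44}\right) - 814 = - \frac{549}{44} - 814 = - \frac{36365}{44}$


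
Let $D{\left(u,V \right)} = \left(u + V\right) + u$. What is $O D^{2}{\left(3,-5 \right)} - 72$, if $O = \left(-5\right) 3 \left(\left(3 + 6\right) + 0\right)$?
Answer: $-207$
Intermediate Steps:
$D{\left(u,V \right)} = V + 2 u$ ($D{\left(u,V \right)} = \left(V + u\right) + u = V + 2 u$)
$O = -135$ ($O = - 15 \left(9 + 0\right) = \left(-15\right) 9 = -135$)
$O D^{2}{\left(3,-5 \right)} - 72 = - 135 \left(-5 + 2 \cdot 3\right)^{2} - 72 = - 135 \left(-5 + 6\right)^{2} - 72 = - 135 \cdot 1^{2} - 72 = \left(-135\right) 1 - 72 = -135 - 72 = -207$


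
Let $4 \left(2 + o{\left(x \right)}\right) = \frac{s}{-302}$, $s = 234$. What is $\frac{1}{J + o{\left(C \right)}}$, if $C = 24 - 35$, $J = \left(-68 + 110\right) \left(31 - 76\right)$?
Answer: $- \frac{604}{1142885} \approx -0.00052849$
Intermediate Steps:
$J = -1890$ ($J = 42 \left(31 - 76\right) = 42 \left(-45\right) = -1890$)
$C = -11$
$o{\left(x \right)} = - \frac{1325}{604}$ ($o{\left(x \right)} = -2 + \frac{234 \frac{1}{-302}}{4} = -2 + \frac{234 \left(- \frac{1}{302}\right)}{4} = -2 + \frac{1}{4} \left(- \frac{117}{151}\right) = -2 - \frac{117}{604} = - \frac{1325}{604}$)
$\frac{1}{J + o{\left(C \right)}} = \frac{1}{-1890 - \frac{1325}{604}} = \frac{1}{- \frac{1142885}{604}} = - \frac{604}{1142885}$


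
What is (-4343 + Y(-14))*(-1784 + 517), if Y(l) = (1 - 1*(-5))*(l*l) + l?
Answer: 4030327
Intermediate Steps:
Y(l) = l + 6*l² (Y(l) = (1 + 5)*l² + l = 6*l² + l = l + 6*l²)
(-4343 + Y(-14))*(-1784 + 517) = (-4343 - 14*(1 + 6*(-14)))*(-1784 + 517) = (-4343 - 14*(1 - 84))*(-1267) = (-4343 - 14*(-83))*(-1267) = (-4343 + 1162)*(-1267) = -3181*(-1267) = 4030327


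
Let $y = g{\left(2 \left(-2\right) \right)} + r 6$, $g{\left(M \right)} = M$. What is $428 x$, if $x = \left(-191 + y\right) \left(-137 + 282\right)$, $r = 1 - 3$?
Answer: $-12846420$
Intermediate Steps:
$r = -2$
$y = -16$ ($y = 2 \left(-2\right) - 12 = -4 - 12 = -16$)
$x = -30015$ ($x = \left(-191 - 16\right) \left(-137 + 282\right) = \left(-207\right) 145 = -30015$)
$428 x = 428 \left(-30015\right) = -12846420$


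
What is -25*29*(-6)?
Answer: 4350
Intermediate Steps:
-25*29*(-6) = -725*(-6) = 4350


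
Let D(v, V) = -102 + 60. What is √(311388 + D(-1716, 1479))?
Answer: 21*√706 ≈ 557.98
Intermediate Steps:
D(v, V) = -42
√(311388 + D(-1716, 1479)) = √(311388 - 42) = √311346 = 21*√706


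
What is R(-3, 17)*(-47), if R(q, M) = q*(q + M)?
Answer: 1974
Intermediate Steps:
R(q, M) = q*(M + q)
R(-3, 17)*(-47) = -3*(17 - 3)*(-47) = -3*14*(-47) = -42*(-47) = 1974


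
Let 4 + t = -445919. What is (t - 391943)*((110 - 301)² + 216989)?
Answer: -212373895020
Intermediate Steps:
t = -445923 (t = -4 - 445919 = -445923)
(t - 391943)*((110 - 301)² + 216989) = (-445923 - 391943)*((110 - 301)² + 216989) = -837866*((-191)² + 216989) = -837866*(36481 + 216989) = -837866*253470 = -212373895020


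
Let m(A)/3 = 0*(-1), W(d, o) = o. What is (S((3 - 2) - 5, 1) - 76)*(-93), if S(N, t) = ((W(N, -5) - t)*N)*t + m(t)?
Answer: 4836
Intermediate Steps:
m(A) = 0 (m(A) = 3*(0*(-1)) = 3*0 = 0)
S(N, t) = N*t*(-5 - t) (S(N, t) = ((-5 - t)*N)*t + 0 = (N*(-5 - t))*t + 0 = N*t*(-5 - t) + 0 = N*t*(-5 - t))
(S((3 - 2) - 5, 1) - 76)*(-93) = (((3 - 2) - 5)*1*(-5 - 1*1) - 76)*(-93) = ((1 - 5)*1*(-5 - 1) - 76)*(-93) = (-4*1*(-6) - 76)*(-93) = (24 - 76)*(-93) = -52*(-93) = 4836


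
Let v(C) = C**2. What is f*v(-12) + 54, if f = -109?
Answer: -15642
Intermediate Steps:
f*v(-12) + 54 = -109*(-12)**2 + 54 = -109*144 + 54 = -15696 + 54 = -15642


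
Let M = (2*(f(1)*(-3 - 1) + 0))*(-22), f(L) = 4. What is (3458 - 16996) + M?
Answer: -12834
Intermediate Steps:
M = 704 (M = (2*(4*(-3 - 1) + 0))*(-22) = (2*(4*(-4) + 0))*(-22) = (2*(-16 + 0))*(-22) = (2*(-16))*(-22) = -32*(-22) = 704)
(3458 - 16996) + M = (3458 - 16996) + 704 = -13538 + 704 = -12834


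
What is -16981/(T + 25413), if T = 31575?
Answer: -16981/56988 ≈ -0.29798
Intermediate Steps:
-16981/(T + 25413) = -16981/(31575 + 25413) = -16981/56988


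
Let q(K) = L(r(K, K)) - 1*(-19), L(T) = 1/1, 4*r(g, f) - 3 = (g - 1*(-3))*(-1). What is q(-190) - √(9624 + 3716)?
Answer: 20 - 2*√3335 ≈ -95.499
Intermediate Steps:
r(g, f) = -g/4 (r(g, f) = ¾ + ((g - 1*(-3))*(-1))/4 = ¾ + ((g + 3)*(-1))/4 = ¾ + ((3 + g)*(-1))/4 = ¾ + (-3 - g)/4 = ¾ + (-¾ - g/4) = -g/4)
L(T) = 1
q(K) = 20 (q(K) = 1 - 1*(-19) = 1 + 19 = 20)
q(-190) - √(9624 + 3716) = 20 - √(9624 + 3716) = 20 - √13340 = 20 - 2*√3335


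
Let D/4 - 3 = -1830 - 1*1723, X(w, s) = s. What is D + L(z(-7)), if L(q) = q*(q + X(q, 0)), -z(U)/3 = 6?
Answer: -13876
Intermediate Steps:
z(U) = -18 (z(U) = -3*6 = -18)
D = -14200 (D = 12 + 4*(-1830 - 1*1723) = 12 + 4*(-1830 - 1723) = 12 + 4*(-3553) = 12 - 14212 = -14200)
L(q) = q**2 (L(q) = q*(q + 0) = q*q = q**2)
D + L(z(-7)) = -14200 + (-18)**2 = -14200 + 324 = -13876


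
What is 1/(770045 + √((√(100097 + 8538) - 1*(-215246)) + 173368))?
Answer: 1/(770045 + √(388614 + √108635)) ≈ 1.2976e-6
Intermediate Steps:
1/(770045 + √((√(100097 + 8538) - 1*(-215246)) + 173368)) = 1/(770045 + √((√108635 + 215246) + 173368)) = 1/(770045 + √((215246 + √108635) + 173368)) = 1/(770045 + √(388614 + √108635))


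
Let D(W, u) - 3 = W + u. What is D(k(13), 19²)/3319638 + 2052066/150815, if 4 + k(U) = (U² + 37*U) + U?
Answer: 324393835993/23840533570 ≈ 13.607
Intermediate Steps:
k(U) = -4 + U² + 38*U (k(U) = -4 + ((U² + 37*U) + U) = -4 + (U² + 38*U) = -4 + U² + 38*U)
D(W, u) = 3 + W + u (D(W, u) = 3 + (W + u) = 3 + W + u)
D(k(13), 19²)/3319638 + 2052066/150815 = (3 + (-4 + 13² + 38*13) + 19²)/3319638 + 2052066/150815 = (3 + (-4 + 169 + 494) + 361)*(1/3319638) + 2052066*(1/150815) = (3 + 659 + 361)*(1/3319638) + 2052066/150815 = 1023*(1/3319638) + 2052066/150815 = 341/1106546 + 2052066/150815 = 324393835993/23840533570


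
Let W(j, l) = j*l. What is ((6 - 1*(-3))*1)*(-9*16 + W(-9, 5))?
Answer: -1701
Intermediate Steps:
((6 - 1*(-3))*1)*(-9*16 + W(-9, 5)) = ((6 - 1*(-3))*1)*(-9*16 - 9*5) = ((6 + 3)*1)*(-144 - 45) = (9*1)*(-189) = 9*(-189) = -1701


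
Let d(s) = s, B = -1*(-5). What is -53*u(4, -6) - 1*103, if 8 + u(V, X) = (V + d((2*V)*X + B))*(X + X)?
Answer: -24483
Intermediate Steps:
B = 5
u(V, X) = -8 + 2*X*(5 + V + 2*V*X) (u(V, X) = -8 + (V + ((2*V)*X + 5))*(X + X) = -8 + (V + (2*V*X + 5))*(2*X) = -8 + (V + (5 + 2*V*X))*(2*X) = -8 + (5 + V + 2*V*X)*(2*X) = -8 + 2*X*(5 + V + 2*V*X))
-53*u(4, -6) - 1*103 = -53*(-8 + 2*4*(-6) + 2*(-6)*(5 + 2*4*(-6))) - 1*103 = -53*(-8 - 48 + 2*(-6)*(5 - 48)) - 103 = -53*(-8 - 48 + 2*(-6)*(-43)) - 103 = -53*(-8 - 48 + 516) - 103 = -53*460 - 103 = -24380 - 103 = -24483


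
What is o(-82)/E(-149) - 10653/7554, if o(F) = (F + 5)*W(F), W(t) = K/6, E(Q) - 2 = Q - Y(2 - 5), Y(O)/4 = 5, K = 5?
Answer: -647168/630759 ≈ -1.0260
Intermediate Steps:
Y(O) = 20 (Y(O) = 4*5 = 20)
E(Q) = -18 + Q (E(Q) = 2 + (Q - 1*20) = 2 + (Q - 20) = 2 + (-20 + Q) = -18 + Q)
W(t) = ⅚ (W(t) = 5/6 = 5*(⅙) = ⅚)
o(F) = 25/6 + 5*F/6 (o(F) = (F + 5)*(⅚) = (5 + F)*(⅚) = 25/6 + 5*F/6)
o(-82)/E(-149) - 10653/7554 = (25/6 + (⅚)*(-82))/(-18 - 149) - 10653/7554 = (25/6 - 205/3)/(-167) - 10653*1/7554 = -385/6*(-1/167) - 3551/2518 = 385/1002 - 3551/2518 = -647168/630759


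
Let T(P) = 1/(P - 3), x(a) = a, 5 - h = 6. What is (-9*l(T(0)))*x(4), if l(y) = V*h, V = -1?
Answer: -36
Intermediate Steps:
h = -1 (h = 5 - 1*6 = 5 - 6 = -1)
T(P) = 1/(-3 + P)
l(y) = 1 (l(y) = -1*(-1) = 1)
(-9*l(T(0)))*x(4) = -9*1*4 = -9*4 = -36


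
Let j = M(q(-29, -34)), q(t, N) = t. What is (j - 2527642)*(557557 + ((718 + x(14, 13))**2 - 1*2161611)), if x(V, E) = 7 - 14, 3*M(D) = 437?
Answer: 8329614388637/3 ≈ 2.7765e+12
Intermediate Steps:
M(D) = 437/3 (M(D) = (1/3)*437 = 437/3)
x(V, E) = -7
j = 437/3 ≈ 145.67
(j - 2527642)*(557557 + ((718 + x(14, 13))**2 - 1*2161611)) = (437/3 - 2527642)*(557557 + ((718 - 7)**2 - 1*2161611)) = -7582489*(557557 + (711**2 - 2161611))/3 = -7582489*(557557 + (505521 - 2161611))/3 = -7582489*(557557 - 1656090)/3 = -7582489/3*(-1098533) = 8329614388637/3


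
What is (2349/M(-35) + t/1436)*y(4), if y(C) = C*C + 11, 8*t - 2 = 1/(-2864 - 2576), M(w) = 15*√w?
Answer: 293733/62494720 - 21141*I*√35/175 ≈ 0.0047001 - 714.7*I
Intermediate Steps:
t = 10879/43520 (t = ¼ + 1/(8*(-2864 - 2576)) = ¼ + (⅛)/(-5440) = ¼ + (⅛)*(-1/5440) = ¼ - 1/43520 = 10879/43520 ≈ 0.24998)
y(C) = 11 + C² (y(C) = C² + 11 = 11 + C²)
(2349/M(-35) + t/1436)*y(4) = (2349/((15*√(-35))) + (10879/43520)/1436)*(11 + 4²) = (2349/((15*(I*√35))) + (10879/43520)*(1/1436))*(11 + 16) = (2349/((15*I*√35)) + 10879/62494720)*27 = (2349*(-I*√35/525) + 10879/62494720)*27 = (-783*I*√35/175 + 10879/62494720)*27 = (10879/62494720 - 783*I*√35/175)*27 = 293733/62494720 - 21141*I*√35/175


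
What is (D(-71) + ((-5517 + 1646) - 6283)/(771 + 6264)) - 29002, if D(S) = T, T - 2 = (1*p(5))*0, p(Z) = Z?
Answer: -204025154/7035 ≈ -29001.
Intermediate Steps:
T = 2 (T = 2 + (1*5)*0 = 2 + 5*0 = 2 + 0 = 2)
D(S) = 2
(D(-71) + ((-5517 + 1646) - 6283)/(771 + 6264)) - 29002 = (2 + ((-5517 + 1646) - 6283)/(771 + 6264)) - 29002 = (2 + (-3871 - 6283)/7035) - 29002 = (2 - 10154*1/7035) - 29002 = (2 - 10154/7035) - 29002 = 3916/7035 - 29002 = -204025154/7035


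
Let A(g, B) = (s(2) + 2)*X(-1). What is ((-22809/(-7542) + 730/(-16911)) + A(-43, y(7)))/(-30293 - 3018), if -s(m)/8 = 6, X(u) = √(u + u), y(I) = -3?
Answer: -42246371/472064104998 + 46*I*√2/33311 ≈ -8.9493e-5 + 0.0019529*I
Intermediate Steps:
X(u) = √2*√u (X(u) = √(2*u) = √2*√u)
s(m) = -48 (s(m) = -8*6 = -48)
A(g, B) = -46*I*√2 (A(g, B) = (-48 + 2)*(√2*√(-1)) = -46*√2*I = -46*I*√2)
((-22809/(-7542) + 730/(-16911)) + A(-43, y(7)))/(-30293 - 3018) = ((-22809/(-7542) + 730/(-16911)) - 46*I*√2)/(-30293 - 3018) = ((-22809*(-1/7542) + 730*(-1/16911)) - 46*I*√2)/(-33311) = ((7603/2514 - 730/16911) - 46*I*√2)*(-1/33311) = (42246371/14171418 - 46*I*√2)*(-1/33311) = -42246371/472064104998 + 46*I*√2/33311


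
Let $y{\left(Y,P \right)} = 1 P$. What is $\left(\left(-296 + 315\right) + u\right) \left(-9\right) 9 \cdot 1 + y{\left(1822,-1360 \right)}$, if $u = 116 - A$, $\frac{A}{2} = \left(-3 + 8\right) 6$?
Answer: $-7435$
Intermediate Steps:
$A = 60$ ($A = 2 \left(-3 + 8\right) 6 = 2 \cdot 5 \cdot 6 = 2 \cdot 30 = 60$)
$y{\left(Y,P \right)} = P$
$u = 56$ ($u = 116 - 60 = 56$)
$\left(\left(-296 + 315\right) + u\right) \left(-9\right) 9 \cdot 1 + y{\left(1822,-1360 \right)} = \left(\left(-296 + 315\right) + 56\right) \left(-9\right) 9 \cdot 1 - 1360 = \left(19 + 56\right) \left(\left(-81\right) 1\right) - 1360 = 75 \left(-81\right) - 1360 = -6075 - 1360 = -7435$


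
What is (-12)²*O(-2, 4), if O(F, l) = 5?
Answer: 720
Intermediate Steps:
(-12)²*O(-2, 4) = (-12)²*5 = 144*5 = 720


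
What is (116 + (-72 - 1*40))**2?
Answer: 16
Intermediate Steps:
(116 + (-72 - 1*40))**2 = (116 + (-72 - 40))**2 = (116 - 112)**2 = 4**2 = 16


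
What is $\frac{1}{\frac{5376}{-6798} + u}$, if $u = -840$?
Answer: $- \frac{1133}{952616} \approx -0.0011894$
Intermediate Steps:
$\frac{1}{\frac{5376}{-6798} + u} = \frac{1}{\frac{5376}{-6798} - 840} = \frac{1}{5376 \left(- \frac{1}{6798}\right) - 840} = \frac{1}{- \frac{896}{1133} - 840} = \frac{1}{- \frac{952616}{1133}} = - \frac{1133}{952616}$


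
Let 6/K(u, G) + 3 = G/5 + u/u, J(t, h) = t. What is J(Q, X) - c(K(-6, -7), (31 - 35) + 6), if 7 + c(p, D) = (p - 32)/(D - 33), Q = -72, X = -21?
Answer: -34829/527 ≈ -66.089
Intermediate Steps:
K(u, G) = 6/(-2 + G/5) (K(u, G) = 6/(-3 + (G/5 + u/u)) = 6/(-3 + (G*(⅕) + 1)) = 6/(-3 + (G/5 + 1)) = 6/(-3 + (1 + G/5)) = 6/(-2 + G/5))
c(p, D) = -7 + (-32 + p)/(-33 + D) (c(p, D) = -7 + (p - 32)/(D - 33) = -7 + (-32 + p)/(-33 + D))
J(Q, X) - c(K(-6, -7), (31 - 35) + 6) = -72 - (199 + 30/(-10 - 7) - 7*((31 - 35) + 6))/(-33 + ((31 - 35) + 6)) = -72 - (199 + 30/(-17) - 7*(-4 + 6))/(-33 + (-4 + 6)) = -72 - (199 + 30*(-1/17) - 7*2)/(-33 + 2) = -72 - (199 - 30/17 - 14)/(-31) = -72 - (-1)*3115/(31*17) = -72 - 1*(-3115/527) = -72 + 3115/527 = -34829/527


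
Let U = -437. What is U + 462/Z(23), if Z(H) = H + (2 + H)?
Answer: -3419/8 ≈ -427.38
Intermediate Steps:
Z(H) = 2 + 2*H
U + 462/Z(23) = -437 + 462/(2 + 2*23) = -437 + 462/(2 + 46) = -437 + 462/48 = -437 + 462*(1/48) = -437 + 77/8 = -3419/8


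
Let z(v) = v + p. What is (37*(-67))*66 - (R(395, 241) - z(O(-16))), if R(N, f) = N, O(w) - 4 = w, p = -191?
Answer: -164212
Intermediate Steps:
O(w) = 4 + w
z(v) = -191 + v (z(v) = v - 191 = -191 + v)
(37*(-67))*66 - (R(395, 241) - z(O(-16))) = (37*(-67))*66 - (395 - (-191 + (4 - 16))) = -2479*66 - (395 - (-191 - 12)) = -163614 - (395 - 1*(-203)) = -163614 - (395 + 203) = -163614 - 1*598 = -163614 - 598 = -164212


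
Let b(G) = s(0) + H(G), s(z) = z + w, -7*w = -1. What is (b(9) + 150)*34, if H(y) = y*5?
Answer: 46444/7 ≈ 6634.9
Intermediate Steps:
H(y) = 5*y
w = ⅐ (w = -⅐*(-1) = ⅐ ≈ 0.14286)
s(z) = ⅐ + z (s(z) = z + ⅐ = ⅐ + z)
b(G) = ⅐ + 5*G (b(G) = (⅐ + 0) + 5*G = ⅐ + 5*G)
(b(9) + 150)*34 = ((⅐ + 5*9) + 150)*34 = ((⅐ + 45) + 150)*34 = (316/7 + 150)*34 = (1366/7)*34 = 46444/7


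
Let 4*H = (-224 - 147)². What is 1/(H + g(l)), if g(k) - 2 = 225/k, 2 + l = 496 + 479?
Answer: 3892/133933377 ≈ 2.9059e-5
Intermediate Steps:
l = 973 (l = -2 + (496 + 479) = -2 + 975 = 973)
H = 137641/4 (H = (-224 - 147)²/4 = (¼)*(-371)² = (¼)*137641 = 137641/4 ≈ 34410.)
g(k) = 2 + 225/k
1/(H + g(l)) = 1/(137641/4 + (2 + 225/973)) = 1/(137641/4 + 2171/973) = 1/(133933377/3892) = 3892/133933377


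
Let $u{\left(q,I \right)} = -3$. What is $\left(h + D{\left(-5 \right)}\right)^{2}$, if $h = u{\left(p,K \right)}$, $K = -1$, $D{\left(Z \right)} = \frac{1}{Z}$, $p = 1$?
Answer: $\frac{256}{25} \approx 10.24$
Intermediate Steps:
$h = -3$
$\left(h + D{\left(-5 \right)}\right)^{2} = \left(-3 + \frac{1}{-5}\right)^{2} = \left(-3 - \frac{1}{5}\right)^{2} = \left(- \frac{16}{5}\right)^{2} = \frac{256}{25}$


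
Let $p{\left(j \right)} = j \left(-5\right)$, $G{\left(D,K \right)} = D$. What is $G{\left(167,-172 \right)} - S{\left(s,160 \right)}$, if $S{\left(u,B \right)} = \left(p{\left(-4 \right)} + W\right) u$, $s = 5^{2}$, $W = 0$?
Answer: $-333$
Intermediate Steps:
$p{\left(j \right)} = - 5 j$
$s = 25$
$S{\left(u,B \right)} = 20 u$ ($S{\left(u,B \right)} = \left(\left(-5\right) \left(-4\right) + 0\right) u = \left(20 + 0\right) u = 20 u$)
$G{\left(167,-172 \right)} - S{\left(s,160 \right)} = 167 - 20 \cdot 25 = 167 - 500 = -333$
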